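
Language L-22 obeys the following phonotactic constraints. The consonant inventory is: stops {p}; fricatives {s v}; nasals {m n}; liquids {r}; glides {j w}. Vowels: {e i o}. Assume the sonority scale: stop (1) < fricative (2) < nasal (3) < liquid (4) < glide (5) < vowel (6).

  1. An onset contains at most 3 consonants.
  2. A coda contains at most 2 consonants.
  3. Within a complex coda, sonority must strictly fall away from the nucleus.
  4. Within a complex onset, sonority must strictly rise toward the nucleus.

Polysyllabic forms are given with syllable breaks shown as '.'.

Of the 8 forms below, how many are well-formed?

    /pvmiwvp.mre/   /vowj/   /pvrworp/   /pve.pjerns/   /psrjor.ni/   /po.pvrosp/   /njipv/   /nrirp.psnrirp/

/pvmiwvp.mre/ — violates constraint 2: syllable 1 coda /wvp/ has 3 consonants (> 2) → ill-formed
/vowj/ — violates constraint 3: syllable 1 coda /wj/: /w/ (glide, 5) → /j/ (glide, 5) does not fall → ill-formed
/pvrworp/ — violates constraint 1: syllable 1 onset /pvrw/ has 4 consonants (> 3) → ill-formed
/pve.pjerns/ — violates constraint 2: syllable 2 coda /rns/ has 3 consonants (> 2) → ill-formed
/psrjor.ni/ — violates constraint 1: syllable 1 onset /psrj/ has 4 consonants (> 3) → ill-formed
/po.pvrosp/ — σ1 onset /p/, coda /∅/ ok; σ2 onset /pvr/ (1→2→4 rises), coda /sp/ (2→1 falls) ok → well-formed
/njipv/ — violates constraint 3: syllable 1 coda /pv/: /p/ (stop, 1) → /v/ (fricative, 2) does not fall → ill-formed
/nrirp.psnrirp/ — violates constraint 1: syllable 2 onset /psnr/ has 4 consonants (> 3) → ill-formed
Well-formed: /po.pvrosp/ → 1.

1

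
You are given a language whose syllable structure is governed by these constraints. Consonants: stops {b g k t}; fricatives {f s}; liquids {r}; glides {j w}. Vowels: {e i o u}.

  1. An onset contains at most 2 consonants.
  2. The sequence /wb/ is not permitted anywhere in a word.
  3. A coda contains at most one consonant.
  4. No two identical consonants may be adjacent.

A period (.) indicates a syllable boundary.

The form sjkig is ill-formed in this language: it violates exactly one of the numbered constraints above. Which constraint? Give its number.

sjkig: syllable 1 onset /sjk/ has 3 consonants (> 2).
This is a violation of constraint 1: "An onset contains at most 2 consonants."
The remaining constraints (2, 3, 4) are satisfied.

1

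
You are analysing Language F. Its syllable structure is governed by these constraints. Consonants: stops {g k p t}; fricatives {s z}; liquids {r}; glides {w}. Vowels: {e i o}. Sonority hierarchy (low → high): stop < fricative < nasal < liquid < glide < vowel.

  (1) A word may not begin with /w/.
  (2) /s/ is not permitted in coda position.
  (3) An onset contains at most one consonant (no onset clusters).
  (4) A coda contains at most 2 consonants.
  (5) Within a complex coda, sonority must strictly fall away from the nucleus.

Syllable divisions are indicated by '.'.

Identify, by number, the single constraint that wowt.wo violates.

1

wowt.wo: word begins with /w/.
This is a violation of constraint 1: "A word may not begin with /w/."
The remaining constraints (2, 3, 4, 5) are satisfied.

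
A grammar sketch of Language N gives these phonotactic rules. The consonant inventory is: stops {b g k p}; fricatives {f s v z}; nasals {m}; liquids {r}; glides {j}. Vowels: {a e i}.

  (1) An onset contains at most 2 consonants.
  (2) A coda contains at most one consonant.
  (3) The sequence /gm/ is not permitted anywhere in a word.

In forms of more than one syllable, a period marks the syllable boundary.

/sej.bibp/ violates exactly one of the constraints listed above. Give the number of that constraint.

/sej.bibp/: syllable 2 coda /bp/ has 2 consonants (> 1).
This is a violation of constraint 2: "A coda contains at most one consonant."
The remaining constraints (1, 3) are satisfied.

2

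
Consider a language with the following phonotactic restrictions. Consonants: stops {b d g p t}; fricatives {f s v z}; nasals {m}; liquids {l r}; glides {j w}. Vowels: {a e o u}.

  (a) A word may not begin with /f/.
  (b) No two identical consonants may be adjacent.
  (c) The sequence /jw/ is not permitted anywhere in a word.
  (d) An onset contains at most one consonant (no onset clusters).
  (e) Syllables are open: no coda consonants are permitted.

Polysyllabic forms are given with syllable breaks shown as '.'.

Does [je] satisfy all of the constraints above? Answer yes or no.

[je] — σ1 onset /j/, coda /∅/ ok → well-formed

yes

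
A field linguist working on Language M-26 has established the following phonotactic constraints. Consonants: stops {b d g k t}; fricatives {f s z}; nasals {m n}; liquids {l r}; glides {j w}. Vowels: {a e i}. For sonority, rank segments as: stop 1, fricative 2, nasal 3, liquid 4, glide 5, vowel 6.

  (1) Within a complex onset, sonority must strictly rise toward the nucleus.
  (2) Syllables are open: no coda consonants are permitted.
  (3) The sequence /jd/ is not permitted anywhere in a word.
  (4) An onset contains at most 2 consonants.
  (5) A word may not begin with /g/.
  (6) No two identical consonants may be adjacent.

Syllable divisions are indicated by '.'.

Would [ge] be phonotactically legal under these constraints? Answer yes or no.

[ge] — violates constraint 5: word begins with /g/ → phonotactically illegal

no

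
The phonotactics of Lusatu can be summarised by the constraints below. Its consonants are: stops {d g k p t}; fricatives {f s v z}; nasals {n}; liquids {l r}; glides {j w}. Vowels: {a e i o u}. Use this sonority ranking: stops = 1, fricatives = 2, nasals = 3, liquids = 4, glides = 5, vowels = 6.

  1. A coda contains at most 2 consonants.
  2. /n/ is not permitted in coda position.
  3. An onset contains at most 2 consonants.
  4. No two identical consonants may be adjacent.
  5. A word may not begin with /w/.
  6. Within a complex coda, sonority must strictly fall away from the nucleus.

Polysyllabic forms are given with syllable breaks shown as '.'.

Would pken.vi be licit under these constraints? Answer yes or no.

pken.vi — violates constraint 2: syllable 1 coda contains /n/ → illicit

no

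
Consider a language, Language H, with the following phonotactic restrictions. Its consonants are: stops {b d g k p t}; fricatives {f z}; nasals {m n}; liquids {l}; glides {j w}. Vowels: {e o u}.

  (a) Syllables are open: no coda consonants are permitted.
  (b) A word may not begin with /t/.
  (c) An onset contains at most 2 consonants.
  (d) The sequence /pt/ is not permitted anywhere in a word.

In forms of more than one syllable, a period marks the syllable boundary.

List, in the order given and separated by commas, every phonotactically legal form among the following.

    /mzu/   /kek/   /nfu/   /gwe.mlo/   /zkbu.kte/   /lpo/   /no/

/mzu/ — σ1 onset /mz/ (2C), coda /∅/ ok → phonotactically legal
/kek/ — violates constraint (a): syllable 1 coda /k/ has 1 consonant (> 0) → phonotactically illegal
/nfu/ — σ1 onset /nf/ (2C), coda /∅/ ok → phonotactically legal
/gwe.mlo/ — σ1 onset /gw/ (2C), coda /∅/ ok; σ2 onset /ml/ (2C), coda /∅/ ok → phonotactically legal
/zkbu.kte/ — violates constraint (c): syllable 1 onset /zkb/ has 3 consonants (> 2) → phonotactically illegal
/lpo/ — σ1 onset /lp/ (2C), coda /∅/ ok → phonotactically legal
/no/ — σ1 onset /n/, coda /∅/ ok → phonotactically legal

/mzu/, /nfu/, /gwe.mlo/, /lpo/, /no/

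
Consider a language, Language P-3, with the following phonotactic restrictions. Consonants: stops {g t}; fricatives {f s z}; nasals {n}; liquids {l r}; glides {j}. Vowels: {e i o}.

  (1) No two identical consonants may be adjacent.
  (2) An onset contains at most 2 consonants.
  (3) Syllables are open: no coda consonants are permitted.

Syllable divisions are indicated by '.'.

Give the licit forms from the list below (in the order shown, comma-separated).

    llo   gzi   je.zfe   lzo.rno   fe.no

llo — violates constraint 1: adjacent identical consonants /ll/ → illicit
gzi — σ1 onset /gz/ (2C), coda /∅/ ok → licit
je.zfe — σ1 onset /j/, coda /∅/ ok; σ2 onset /zf/ (2C), coda /∅/ ok → licit
lzo.rno — σ1 onset /lz/ (2C), coda /∅/ ok; σ2 onset /rn/ (2C), coda /∅/ ok → licit
fe.no — σ1 onset /f/, coda /∅/ ok; σ2 onset /n/, coda /∅/ ok → licit

gzi, je.zfe, lzo.rno, fe.no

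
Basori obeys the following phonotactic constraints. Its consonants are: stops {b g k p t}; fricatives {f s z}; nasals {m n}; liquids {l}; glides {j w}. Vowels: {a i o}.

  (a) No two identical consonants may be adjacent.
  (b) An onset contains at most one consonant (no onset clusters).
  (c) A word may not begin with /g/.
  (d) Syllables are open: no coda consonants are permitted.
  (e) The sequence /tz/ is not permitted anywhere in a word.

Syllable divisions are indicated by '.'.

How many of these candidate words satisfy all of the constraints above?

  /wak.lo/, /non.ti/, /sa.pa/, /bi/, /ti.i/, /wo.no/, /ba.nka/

/wak.lo/ — violates constraint (d): syllable 1 coda /k/ has 1 consonant (> 0) → ill-formed
/non.ti/ — violates constraint (d): syllable 1 coda /n/ has 1 consonant (> 0) → ill-formed
/sa.pa/ — σ1 onset /s/, coda /∅/ ok; σ2 onset /p/, coda /∅/ ok → well-formed
/bi/ — σ1 onset /b/, coda /∅/ ok → well-formed
/ti.i/ — σ1 onset /t/, coda /∅/ ok; σ2 onset /∅/, coda /∅/ ok → well-formed
/wo.no/ — σ1 onset /w/, coda /∅/ ok; σ2 onset /n/, coda /∅/ ok → well-formed
/ba.nka/ — violates constraint (b): syllable 2 onset /nk/ has 2 consonants (> 1) → ill-formed
Well-formed: /sa.pa/, /bi/, /ti.i/, /wo.no/ → 4.

4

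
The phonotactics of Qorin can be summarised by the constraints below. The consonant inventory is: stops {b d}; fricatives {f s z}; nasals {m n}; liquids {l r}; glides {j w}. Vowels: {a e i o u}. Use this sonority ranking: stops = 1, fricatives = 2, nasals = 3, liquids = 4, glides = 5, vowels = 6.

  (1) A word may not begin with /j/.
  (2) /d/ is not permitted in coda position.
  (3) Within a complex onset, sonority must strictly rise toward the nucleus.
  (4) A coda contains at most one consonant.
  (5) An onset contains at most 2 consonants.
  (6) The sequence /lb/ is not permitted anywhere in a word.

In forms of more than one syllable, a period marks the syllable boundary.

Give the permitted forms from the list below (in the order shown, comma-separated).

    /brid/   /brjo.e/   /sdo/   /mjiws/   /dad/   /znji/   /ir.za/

/brid/ — violates constraint 2: syllable 1 coda contains /d/ → not permitted
/brjo.e/ — violates constraint 5: syllable 1 onset /brj/ has 3 consonants (> 2) → not permitted
/sdo/ — violates constraint 3: syllable 1 onset /sd/: /s/ (fricative, 2) → /d/ (stop, 1) does not rise → not permitted
/mjiws/ — violates constraint 4: syllable 1 coda /ws/ has 2 consonants (> 1) → not permitted
/dad/ — violates constraint 2: syllable 1 coda contains /d/ → not permitted
/znji/ — violates constraint 5: syllable 1 onset /znj/ has 3 consonants (> 2) → not permitted
/ir.za/ — σ1 onset /∅/, coda /r/ ok; σ2 onset /z/, coda /∅/ ok → permitted

/ir.za/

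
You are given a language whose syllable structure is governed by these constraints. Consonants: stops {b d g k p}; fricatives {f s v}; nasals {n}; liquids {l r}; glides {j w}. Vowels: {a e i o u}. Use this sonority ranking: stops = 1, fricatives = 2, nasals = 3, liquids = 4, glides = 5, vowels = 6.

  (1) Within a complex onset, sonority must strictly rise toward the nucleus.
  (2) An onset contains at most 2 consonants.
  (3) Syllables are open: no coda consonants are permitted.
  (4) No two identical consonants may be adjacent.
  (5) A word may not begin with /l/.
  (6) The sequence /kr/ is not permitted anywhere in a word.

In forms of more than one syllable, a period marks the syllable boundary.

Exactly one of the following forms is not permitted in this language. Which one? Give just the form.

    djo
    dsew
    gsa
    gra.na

djo — σ1 onset /dj/ (1→5 rises), coda /∅/ ok → permitted
dsew — violates constraint 3: syllable 1 coda /w/ has 1 consonant (> 0) → not permitted
gsa — σ1 onset /gs/ (1→2 rises), coda /∅/ ok → permitted
gra.na — σ1 onset /gr/ (1→4 rises), coda /∅/ ok; σ2 onset /n/, coda /∅/ ok → permitted

dsew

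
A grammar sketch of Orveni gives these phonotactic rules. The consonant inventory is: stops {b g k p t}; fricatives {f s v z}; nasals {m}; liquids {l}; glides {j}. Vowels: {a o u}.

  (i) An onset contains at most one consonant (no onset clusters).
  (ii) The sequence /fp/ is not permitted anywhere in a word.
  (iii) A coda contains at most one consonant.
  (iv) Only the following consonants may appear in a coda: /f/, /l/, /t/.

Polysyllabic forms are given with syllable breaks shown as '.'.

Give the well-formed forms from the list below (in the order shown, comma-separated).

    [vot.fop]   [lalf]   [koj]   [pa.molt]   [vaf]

[vot.fop] — violates constraint (iv): syllable 2 coda contains /p/, which is not a licensed coda consonant → ill-formed
[lalf] — violates constraint (iii): syllable 1 coda /lf/ has 2 consonants (> 1) → ill-formed
[koj] — violates constraint (iv): syllable 1 coda contains /j/, which is not a licensed coda consonant → ill-formed
[pa.molt] — violates constraint (iii): syllable 2 coda /lt/ has 2 consonants (> 1) → ill-formed
[vaf] — σ1 onset /v/, coda /f/ ok → well-formed

[vaf]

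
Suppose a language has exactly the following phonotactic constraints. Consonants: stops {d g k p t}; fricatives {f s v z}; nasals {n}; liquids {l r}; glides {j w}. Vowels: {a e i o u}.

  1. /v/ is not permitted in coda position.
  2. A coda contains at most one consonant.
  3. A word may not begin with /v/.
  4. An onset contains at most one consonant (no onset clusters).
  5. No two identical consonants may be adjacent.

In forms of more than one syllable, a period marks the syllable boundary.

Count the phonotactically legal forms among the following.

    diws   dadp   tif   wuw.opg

1

diws — violates constraint 2: syllable 1 coda /ws/ has 2 consonants (> 1) → phonotactically illegal
dadp — violates constraint 2: syllable 1 coda /dp/ has 2 consonants (> 1) → phonotactically illegal
tif — σ1 onset /t/, coda /f/ ok → phonotactically legal
wuw.opg — violates constraint 2: syllable 2 coda /pg/ has 2 consonants (> 1) → phonotactically illegal
Phonotactically legal: tif → 1.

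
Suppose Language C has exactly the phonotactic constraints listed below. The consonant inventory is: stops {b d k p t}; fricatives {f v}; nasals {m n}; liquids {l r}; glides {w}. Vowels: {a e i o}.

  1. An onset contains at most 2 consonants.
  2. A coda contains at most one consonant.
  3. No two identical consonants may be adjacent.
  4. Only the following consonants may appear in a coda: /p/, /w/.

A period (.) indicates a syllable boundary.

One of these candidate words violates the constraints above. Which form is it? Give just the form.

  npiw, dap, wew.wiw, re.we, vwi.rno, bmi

npiw — σ1 onset /np/ (2C), coda /w/ ok → licit
dap — σ1 onset /d/, coda /p/ ok → licit
wew.wiw — violates constraint 3: adjacent identical consonants /ww/ → illicit
re.we — σ1 onset /r/, coda /∅/ ok; σ2 onset /w/, coda /∅/ ok → licit
vwi.rno — σ1 onset /vw/ (2C), coda /∅/ ok; σ2 onset /rn/ (2C), coda /∅/ ok → licit
bmi — σ1 onset /bm/ (2C), coda /∅/ ok → licit

wew.wiw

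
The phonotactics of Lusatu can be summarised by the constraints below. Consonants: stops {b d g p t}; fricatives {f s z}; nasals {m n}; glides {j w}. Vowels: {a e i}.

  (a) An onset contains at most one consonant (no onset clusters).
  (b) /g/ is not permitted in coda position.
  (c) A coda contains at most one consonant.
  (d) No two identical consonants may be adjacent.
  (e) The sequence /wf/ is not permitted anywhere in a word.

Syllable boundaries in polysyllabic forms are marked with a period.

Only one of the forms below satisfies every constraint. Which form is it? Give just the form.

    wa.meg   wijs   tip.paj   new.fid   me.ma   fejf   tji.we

me.ma

wa.meg — violates constraint (b): syllable 2 coda contains /g/ → ill-formed
wijs — violates constraint (c): syllable 1 coda /js/ has 2 consonants (> 1) → ill-formed
tip.paj — violates constraint (d): adjacent identical consonants /pp/ → ill-formed
new.fid — violates constraint (e): contains banned sequence /wf/ → ill-formed
me.ma — σ1 onset /m/, coda /∅/ ok; σ2 onset /m/, coda /∅/ ok → well-formed
fejf — violates constraint (c): syllable 1 coda /jf/ has 2 consonants (> 1) → ill-formed
tji.we — violates constraint (a): syllable 1 onset /tj/ has 2 consonants (> 1) → ill-formed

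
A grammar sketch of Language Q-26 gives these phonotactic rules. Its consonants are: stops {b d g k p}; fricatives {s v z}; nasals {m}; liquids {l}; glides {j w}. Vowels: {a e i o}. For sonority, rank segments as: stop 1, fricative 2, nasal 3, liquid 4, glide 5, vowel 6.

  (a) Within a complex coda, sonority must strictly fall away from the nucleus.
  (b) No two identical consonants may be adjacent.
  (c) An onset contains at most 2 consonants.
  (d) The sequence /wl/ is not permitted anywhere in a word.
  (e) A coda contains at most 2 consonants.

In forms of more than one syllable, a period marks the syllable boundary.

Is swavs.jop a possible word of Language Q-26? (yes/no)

swavs.jop — violates constraint (a): syllable 1 coda /vs/: /v/ (fricative, 2) → /s/ (fricative, 2) does not fall → ill-formed

no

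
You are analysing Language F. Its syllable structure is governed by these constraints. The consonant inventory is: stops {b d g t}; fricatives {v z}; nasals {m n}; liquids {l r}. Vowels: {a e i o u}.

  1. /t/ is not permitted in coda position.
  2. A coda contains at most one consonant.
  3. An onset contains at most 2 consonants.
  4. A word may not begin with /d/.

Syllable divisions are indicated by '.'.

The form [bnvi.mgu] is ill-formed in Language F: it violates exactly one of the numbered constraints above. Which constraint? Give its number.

[bnvi.mgu]: syllable 1 onset /bnv/ has 3 consonants (> 2).
This is a violation of constraint 3: "An onset contains at most 2 consonants."
The remaining constraints (1, 2, 4) are satisfied.

3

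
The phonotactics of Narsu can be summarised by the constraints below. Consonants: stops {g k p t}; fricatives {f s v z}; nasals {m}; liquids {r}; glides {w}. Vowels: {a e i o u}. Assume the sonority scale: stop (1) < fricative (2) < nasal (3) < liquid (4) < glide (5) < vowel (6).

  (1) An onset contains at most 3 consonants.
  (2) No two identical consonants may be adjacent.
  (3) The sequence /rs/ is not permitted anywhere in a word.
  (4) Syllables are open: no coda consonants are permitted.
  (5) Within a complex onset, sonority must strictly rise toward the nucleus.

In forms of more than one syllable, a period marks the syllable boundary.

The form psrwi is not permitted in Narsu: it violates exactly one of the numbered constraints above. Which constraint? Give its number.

psrwi: syllable 1 onset /psrw/ has 4 consonants (> 3).
This is a violation of constraint 1: "An onset contains at most 3 consonants."
The remaining constraints (2, 3, 4, 5) are satisfied.

1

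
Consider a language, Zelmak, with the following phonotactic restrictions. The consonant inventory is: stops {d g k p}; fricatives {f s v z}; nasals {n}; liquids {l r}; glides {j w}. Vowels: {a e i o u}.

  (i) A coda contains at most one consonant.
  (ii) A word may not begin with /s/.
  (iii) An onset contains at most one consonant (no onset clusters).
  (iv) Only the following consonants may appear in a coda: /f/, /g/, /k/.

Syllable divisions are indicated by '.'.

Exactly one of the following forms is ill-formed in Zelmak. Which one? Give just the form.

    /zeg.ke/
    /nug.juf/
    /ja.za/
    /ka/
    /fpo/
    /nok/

/zeg.ke/ — σ1 onset /z/, coda /g/ ok; σ2 onset /k/, coda /∅/ ok → well-formed
/nug.juf/ — σ1 onset /n/, coda /g/ ok; σ2 onset /j/, coda /f/ ok → well-formed
/ja.za/ — σ1 onset /j/, coda /∅/ ok; σ2 onset /z/, coda /∅/ ok → well-formed
/ka/ — σ1 onset /k/, coda /∅/ ok → well-formed
/fpo/ — violates constraint (iii): syllable 1 onset /fp/ has 2 consonants (> 1) → ill-formed
/nok/ — σ1 onset /n/, coda /k/ ok → well-formed

/fpo/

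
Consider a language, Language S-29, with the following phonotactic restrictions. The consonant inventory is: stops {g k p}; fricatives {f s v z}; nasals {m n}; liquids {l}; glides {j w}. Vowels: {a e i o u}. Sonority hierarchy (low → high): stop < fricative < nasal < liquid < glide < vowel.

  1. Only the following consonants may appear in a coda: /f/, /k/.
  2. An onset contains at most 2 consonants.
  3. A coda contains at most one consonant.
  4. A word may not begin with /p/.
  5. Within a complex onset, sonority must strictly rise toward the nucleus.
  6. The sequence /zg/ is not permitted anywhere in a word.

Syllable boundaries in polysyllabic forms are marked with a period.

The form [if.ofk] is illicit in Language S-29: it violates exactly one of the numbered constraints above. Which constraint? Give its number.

3

[if.ofk]: syllable 2 coda /fk/ has 2 consonants (> 1).
This is a violation of constraint 3: "A coda contains at most one consonant."
The remaining constraints (1, 2, 4, 5, 6) are satisfied.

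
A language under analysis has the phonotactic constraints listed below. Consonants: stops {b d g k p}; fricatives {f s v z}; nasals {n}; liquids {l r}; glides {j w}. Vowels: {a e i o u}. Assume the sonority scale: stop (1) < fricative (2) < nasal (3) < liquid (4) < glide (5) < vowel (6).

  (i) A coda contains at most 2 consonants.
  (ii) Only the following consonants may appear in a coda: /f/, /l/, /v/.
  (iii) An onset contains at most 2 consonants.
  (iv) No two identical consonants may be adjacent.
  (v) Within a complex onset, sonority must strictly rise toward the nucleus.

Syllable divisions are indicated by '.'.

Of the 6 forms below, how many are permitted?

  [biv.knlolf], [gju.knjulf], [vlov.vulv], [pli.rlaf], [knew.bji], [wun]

[biv.knlolf] — violates constraint (iii): syllable 2 onset /knl/ has 3 consonants (> 2) → not permitted
[gju.knjulf] — violates constraint (iii): syllable 2 onset /knj/ has 3 consonants (> 2) → not permitted
[vlov.vulv] — violates constraint (iv): adjacent identical consonants /vv/ → not permitted
[pli.rlaf] — violates constraint (v): syllable 2 onset /rl/: /r/ (liquid, 4) → /l/ (liquid, 4) does not rise → not permitted
[knew.bji] — violates constraint (ii): syllable 1 coda contains /w/, which is not a licensed coda consonant → not permitted
[wun] — violates constraint (ii): syllable 1 coda contains /n/, which is not a licensed coda consonant → not permitted
No form is permitted → 0.

0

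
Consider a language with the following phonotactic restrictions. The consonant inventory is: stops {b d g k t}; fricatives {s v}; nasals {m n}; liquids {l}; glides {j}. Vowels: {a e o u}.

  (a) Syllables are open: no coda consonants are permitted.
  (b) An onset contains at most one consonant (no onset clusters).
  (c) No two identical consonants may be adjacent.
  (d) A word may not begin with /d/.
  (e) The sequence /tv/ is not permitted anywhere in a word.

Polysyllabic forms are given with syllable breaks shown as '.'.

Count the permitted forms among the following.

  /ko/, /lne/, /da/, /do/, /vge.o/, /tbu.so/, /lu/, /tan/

/ko/ — σ1 onset /k/, coda /∅/ ok → permitted
/lne/ — violates constraint (b): syllable 1 onset /ln/ has 2 consonants (> 1) → not permitted
/da/ — violates constraint (d): word begins with /d/ → not permitted
/do/ — violates constraint (d): word begins with /d/ → not permitted
/vge.o/ — violates constraint (b): syllable 1 onset /vg/ has 2 consonants (> 1) → not permitted
/tbu.so/ — violates constraint (b): syllable 1 onset /tb/ has 2 consonants (> 1) → not permitted
/lu/ — σ1 onset /l/, coda /∅/ ok → permitted
/tan/ — violates constraint (a): syllable 1 coda /n/ has 1 consonant (> 0) → not permitted
Permitted: /ko/, /lu/ → 2.

2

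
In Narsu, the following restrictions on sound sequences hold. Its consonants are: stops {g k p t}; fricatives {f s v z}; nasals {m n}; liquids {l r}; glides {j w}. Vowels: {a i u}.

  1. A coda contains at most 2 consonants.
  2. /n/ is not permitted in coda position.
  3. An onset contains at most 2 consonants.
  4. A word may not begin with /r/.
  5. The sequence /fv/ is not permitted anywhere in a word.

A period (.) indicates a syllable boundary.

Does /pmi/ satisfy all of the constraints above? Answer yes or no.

/pmi/ — σ1 onset /pm/ (2C), coda /∅/ ok → licit

yes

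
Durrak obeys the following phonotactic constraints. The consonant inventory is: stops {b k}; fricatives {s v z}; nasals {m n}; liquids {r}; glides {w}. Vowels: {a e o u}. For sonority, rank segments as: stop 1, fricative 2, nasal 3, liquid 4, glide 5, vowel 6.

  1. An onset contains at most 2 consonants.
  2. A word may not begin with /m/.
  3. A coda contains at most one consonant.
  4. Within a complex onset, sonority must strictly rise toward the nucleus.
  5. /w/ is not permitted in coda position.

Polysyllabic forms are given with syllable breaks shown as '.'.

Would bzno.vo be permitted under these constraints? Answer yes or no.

no

bzno.vo — violates constraint 1: syllable 1 onset /bzn/ has 3 consonants (> 2) → not permitted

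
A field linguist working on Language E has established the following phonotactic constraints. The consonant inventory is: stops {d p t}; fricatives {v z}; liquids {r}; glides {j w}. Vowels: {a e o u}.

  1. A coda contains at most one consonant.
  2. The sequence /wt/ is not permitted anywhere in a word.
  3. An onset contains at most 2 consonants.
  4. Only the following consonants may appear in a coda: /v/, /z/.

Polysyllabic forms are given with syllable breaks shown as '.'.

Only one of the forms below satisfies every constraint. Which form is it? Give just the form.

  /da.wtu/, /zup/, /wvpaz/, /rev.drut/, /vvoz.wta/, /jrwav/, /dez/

/dez/

/da.wtu/ — violates constraint 2: contains banned sequence /wt/ → phonotactically illegal
/zup/ — violates constraint 4: syllable 1 coda contains /p/, which is not a licensed coda consonant → phonotactically illegal
/wvpaz/ — violates constraint 3: syllable 1 onset /wvp/ has 3 consonants (> 2) → phonotactically illegal
/rev.drut/ — violates constraint 4: syllable 2 coda contains /t/, which is not a licensed coda consonant → phonotactically illegal
/vvoz.wta/ — violates constraint 2: contains banned sequence /wt/ → phonotactically illegal
/jrwav/ — violates constraint 3: syllable 1 onset /jrw/ has 3 consonants (> 2) → phonotactically illegal
/dez/ — σ1 onset /d/, coda /z/ ok → phonotactically legal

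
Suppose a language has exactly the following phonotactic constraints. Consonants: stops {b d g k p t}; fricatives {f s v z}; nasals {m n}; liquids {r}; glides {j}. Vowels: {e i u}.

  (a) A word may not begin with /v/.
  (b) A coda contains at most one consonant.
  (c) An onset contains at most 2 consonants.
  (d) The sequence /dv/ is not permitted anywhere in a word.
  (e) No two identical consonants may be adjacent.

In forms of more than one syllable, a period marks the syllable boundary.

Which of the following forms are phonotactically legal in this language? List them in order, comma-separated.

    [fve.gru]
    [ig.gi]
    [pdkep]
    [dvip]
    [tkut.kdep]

[fve.gru] — σ1 onset /fv/ (2C), coda /∅/ ok; σ2 onset /gr/ (2C), coda /∅/ ok → phonotactically legal
[ig.gi] — violates constraint (e): adjacent identical consonants /gg/ → phonotactically illegal
[pdkep] — violates constraint (c): syllable 1 onset /pdk/ has 3 consonants (> 2) → phonotactically illegal
[dvip] — violates constraint (d): contains banned sequence /dv/ → phonotactically illegal
[tkut.kdep] — σ1 onset /tk/ (2C), coda /t/ ok; σ2 onset /kd/ (2C), coda /p/ ok → phonotactically legal

[fve.gru], [tkut.kdep]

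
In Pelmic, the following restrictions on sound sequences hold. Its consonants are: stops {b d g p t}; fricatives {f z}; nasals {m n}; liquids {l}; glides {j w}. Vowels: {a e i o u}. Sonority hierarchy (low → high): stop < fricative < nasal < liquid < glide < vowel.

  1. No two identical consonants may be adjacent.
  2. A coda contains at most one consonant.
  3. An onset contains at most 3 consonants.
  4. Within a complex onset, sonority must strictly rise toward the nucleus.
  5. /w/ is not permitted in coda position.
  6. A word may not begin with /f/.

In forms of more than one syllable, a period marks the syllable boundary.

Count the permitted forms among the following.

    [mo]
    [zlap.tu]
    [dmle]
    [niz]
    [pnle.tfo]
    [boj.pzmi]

6

[mo] — σ1 onset /m/, coda /∅/ ok → permitted
[zlap.tu] — σ1 onset /zl/ (2→4 rises), coda /p/ ok; σ2 onset /t/, coda /∅/ ok → permitted
[dmle] — σ1 onset /dml/ (1→3→4 rises), coda /∅/ ok → permitted
[niz] — σ1 onset /n/, coda /z/ ok → permitted
[pnle.tfo] — σ1 onset /pnl/ (1→3→4 rises), coda /∅/ ok; σ2 onset /tf/ (1→2 rises), coda /∅/ ok → permitted
[boj.pzmi] — σ1 onset /b/, coda /j/ ok; σ2 onset /pzm/ (1→2→3 rises), coda /∅/ ok → permitted
Permitted: [mo], [zlap.tu], [dmle], [niz], [pnle.tfo], [boj.pzmi] → 6.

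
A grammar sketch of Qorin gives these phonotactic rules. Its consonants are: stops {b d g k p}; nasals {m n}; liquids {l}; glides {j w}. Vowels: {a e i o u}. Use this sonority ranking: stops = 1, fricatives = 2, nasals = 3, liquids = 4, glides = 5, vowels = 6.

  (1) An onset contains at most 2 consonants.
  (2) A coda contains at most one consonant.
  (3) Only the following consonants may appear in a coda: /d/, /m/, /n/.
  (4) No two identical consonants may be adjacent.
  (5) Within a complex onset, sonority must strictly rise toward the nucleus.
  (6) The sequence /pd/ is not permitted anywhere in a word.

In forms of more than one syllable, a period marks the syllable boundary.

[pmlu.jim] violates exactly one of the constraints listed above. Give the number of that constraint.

1

[pmlu.jim]: syllable 1 onset /pml/ has 3 consonants (> 2).
This is a violation of constraint 1: "An onset contains at most 2 consonants."
The remaining constraints (2, 3, 4, 5, 6) are satisfied.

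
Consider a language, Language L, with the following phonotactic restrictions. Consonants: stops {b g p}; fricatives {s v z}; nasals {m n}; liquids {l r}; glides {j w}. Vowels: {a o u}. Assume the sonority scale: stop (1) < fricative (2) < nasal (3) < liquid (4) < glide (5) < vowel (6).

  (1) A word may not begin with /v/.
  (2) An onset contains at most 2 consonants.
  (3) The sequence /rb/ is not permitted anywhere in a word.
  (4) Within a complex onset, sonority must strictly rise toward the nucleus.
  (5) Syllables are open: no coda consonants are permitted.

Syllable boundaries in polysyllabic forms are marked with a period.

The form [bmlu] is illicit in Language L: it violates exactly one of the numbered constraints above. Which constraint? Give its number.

[bmlu]: syllable 1 onset /bml/ has 3 consonants (> 2).
This is a violation of constraint 2: "An onset contains at most 2 consonants."
The remaining constraints (1, 3, 4, 5) are satisfied.

2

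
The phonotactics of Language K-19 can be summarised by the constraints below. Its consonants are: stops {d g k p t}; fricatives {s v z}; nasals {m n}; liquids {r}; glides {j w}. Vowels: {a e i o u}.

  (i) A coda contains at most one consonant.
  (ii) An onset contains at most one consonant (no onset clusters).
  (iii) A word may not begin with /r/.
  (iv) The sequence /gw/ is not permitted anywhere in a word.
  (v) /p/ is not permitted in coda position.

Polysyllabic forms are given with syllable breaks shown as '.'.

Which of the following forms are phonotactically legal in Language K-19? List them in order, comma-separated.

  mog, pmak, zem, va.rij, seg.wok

mog, zem, va.rij

mog — σ1 onset /m/, coda /g/ ok → phonotactically legal
pmak — violates constraint (ii): syllable 1 onset /pm/ has 2 consonants (> 1) → phonotactically illegal
zem — σ1 onset /z/, coda /m/ ok → phonotactically legal
va.rij — σ1 onset /v/, coda /∅/ ok; σ2 onset /r/, coda /j/ ok → phonotactically legal
seg.wok — violates constraint (iv): contains banned sequence /gw/ → phonotactically illegal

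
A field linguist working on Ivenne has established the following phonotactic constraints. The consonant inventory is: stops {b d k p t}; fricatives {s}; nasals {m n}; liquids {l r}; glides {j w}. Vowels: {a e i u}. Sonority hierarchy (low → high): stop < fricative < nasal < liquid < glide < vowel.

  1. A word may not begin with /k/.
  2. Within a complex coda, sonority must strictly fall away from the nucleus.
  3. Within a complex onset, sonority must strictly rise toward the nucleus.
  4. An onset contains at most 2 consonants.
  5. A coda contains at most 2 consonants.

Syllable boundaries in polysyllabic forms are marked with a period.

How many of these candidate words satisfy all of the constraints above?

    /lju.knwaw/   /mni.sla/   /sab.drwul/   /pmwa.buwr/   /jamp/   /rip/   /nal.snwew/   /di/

3

/lju.knwaw/ — violates constraint 4: syllable 2 onset /knw/ has 3 consonants (> 2) → ill-formed
/mni.sla/ — violates constraint 3: syllable 1 onset /mn/: /m/ (nasal, 3) → /n/ (nasal, 3) does not rise → ill-formed
/sab.drwul/ — violates constraint 4: syllable 2 onset /drw/ has 3 consonants (> 2) → ill-formed
/pmwa.buwr/ — violates constraint 4: syllable 1 onset /pmw/ has 3 consonants (> 2) → ill-formed
/jamp/ — σ1 onset /j/, coda /mp/ (3→1 falls) ok → well-formed
/rip/ — σ1 onset /r/, coda /p/ ok → well-formed
/nal.snwew/ — violates constraint 4: syllable 2 onset /snw/ has 3 consonants (> 2) → ill-formed
/di/ — σ1 onset /d/, coda /∅/ ok → well-formed
Well-formed: /jamp/, /rip/, /di/ → 3.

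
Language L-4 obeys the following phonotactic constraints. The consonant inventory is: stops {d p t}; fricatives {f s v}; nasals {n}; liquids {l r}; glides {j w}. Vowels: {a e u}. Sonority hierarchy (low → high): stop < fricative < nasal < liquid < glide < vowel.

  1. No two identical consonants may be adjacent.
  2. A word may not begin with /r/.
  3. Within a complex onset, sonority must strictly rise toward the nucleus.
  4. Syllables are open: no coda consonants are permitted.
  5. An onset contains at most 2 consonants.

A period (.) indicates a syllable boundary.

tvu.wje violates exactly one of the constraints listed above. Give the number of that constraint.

tvu.wje: syllable 2 onset /wj/: /w/ (glide, 5) → /j/ (glide, 5) does not rise.
This is a violation of constraint 3: "Within a complex onset, sonority must strictly rise toward the nucleus."
The remaining constraints (1, 2, 4, 5) are satisfied.

3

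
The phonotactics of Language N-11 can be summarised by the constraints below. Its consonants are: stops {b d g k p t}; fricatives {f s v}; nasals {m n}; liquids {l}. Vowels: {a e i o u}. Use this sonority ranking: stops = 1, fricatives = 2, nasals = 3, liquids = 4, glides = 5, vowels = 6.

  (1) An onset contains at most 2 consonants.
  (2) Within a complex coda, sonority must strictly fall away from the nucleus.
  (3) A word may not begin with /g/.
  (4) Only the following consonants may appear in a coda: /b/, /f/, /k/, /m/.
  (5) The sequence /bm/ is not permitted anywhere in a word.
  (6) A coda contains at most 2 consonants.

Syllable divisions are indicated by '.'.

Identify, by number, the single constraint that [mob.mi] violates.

5

[mob.mi]: contains banned sequence /bm/.
This is a violation of constraint 5: "The sequence /bm/ is not permitted anywhere in a word."
The remaining constraints (1, 2, 3, 4, 6) are satisfied.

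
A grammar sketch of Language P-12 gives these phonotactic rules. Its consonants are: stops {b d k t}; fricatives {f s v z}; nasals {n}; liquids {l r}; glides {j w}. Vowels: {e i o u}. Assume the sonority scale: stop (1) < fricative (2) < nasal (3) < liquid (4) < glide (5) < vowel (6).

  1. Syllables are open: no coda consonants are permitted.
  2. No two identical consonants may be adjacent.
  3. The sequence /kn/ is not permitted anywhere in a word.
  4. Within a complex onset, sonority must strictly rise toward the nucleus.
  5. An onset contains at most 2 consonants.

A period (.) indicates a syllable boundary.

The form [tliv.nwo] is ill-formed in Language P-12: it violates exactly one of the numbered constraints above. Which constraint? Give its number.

[tliv.nwo]: syllable 1 coda /v/ has 1 consonant (> 0).
This is a violation of constraint 1: "Syllables are open: no coda consonants are permitted."
The remaining constraints (2, 3, 4, 5) are satisfied.

1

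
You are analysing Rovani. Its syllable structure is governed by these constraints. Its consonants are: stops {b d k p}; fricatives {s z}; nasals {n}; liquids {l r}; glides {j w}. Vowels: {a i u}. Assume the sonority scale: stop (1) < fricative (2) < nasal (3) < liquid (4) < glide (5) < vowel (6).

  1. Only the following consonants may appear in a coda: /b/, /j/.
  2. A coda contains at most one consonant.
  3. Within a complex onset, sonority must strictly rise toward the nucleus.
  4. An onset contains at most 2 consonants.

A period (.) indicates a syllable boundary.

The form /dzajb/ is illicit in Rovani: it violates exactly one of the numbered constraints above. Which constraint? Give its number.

/dzajb/: syllable 1 coda /jb/ has 2 consonants (> 1).
This is a violation of constraint 2: "A coda contains at most one consonant."
The remaining constraints (1, 3, 4) are satisfied.

2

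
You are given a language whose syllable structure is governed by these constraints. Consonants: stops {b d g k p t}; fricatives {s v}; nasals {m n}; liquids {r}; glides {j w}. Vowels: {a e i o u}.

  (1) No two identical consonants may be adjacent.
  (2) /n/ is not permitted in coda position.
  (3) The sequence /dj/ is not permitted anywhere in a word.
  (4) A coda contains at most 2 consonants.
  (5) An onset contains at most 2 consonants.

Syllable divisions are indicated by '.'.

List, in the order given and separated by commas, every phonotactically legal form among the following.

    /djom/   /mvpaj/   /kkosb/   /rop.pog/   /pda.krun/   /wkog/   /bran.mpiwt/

/djom/ — violates constraint 3: contains banned sequence /dj/ → phonotactically illegal
/mvpaj/ — violates constraint 5: syllable 1 onset /mvp/ has 3 consonants (> 2) → phonotactically illegal
/kkosb/ — violates constraint 1: adjacent identical consonants /kk/ → phonotactically illegal
/rop.pog/ — violates constraint 1: adjacent identical consonants /pp/ → phonotactically illegal
/pda.krun/ — violates constraint 2: syllable 2 coda contains /n/ → phonotactically illegal
/wkog/ — σ1 onset /wk/ (2C), coda /g/ ok → phonotactically legal
/bran.mpiwt/ — violates constraint 2: syllable 1 coda contains /n/ → phonotactically illegal

/wkog/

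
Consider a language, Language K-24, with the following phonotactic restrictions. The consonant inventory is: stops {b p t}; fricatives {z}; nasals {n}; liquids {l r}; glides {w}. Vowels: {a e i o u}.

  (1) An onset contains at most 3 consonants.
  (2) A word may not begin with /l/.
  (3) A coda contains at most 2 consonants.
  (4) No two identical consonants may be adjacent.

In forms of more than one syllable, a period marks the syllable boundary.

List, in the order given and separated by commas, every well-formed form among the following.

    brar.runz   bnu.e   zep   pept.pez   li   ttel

bnu.e, zep, pept.pez

brar.runz — violates constraint 4: adjacent identical consonants /rr/ → ill-formed
bnu.e — σ1 onset /bn/ (2C), coda /∅/ ok; σ2 onset /∅/, coda /∅/ ok → well-formed
zep — σ1 onset /z/, coda /p/ ok → well-formed
pept.pez — σ1 onset /p/, coda /pt/ (2C) ok; σ2 onset /p/, coda /z/ ok → well-formed
li — violates constraint 2: word begins with /l/ → ill-formed
ttel — violates constraint 4: adjacent identical consonants /tt/ → ill-formed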